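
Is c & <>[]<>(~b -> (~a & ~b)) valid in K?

Invalid (countermodel exists)

Tableau for the negation ~(c & <>[]<>(~b -> (~a & ~b))):
1. ~(c & <>[]<>(~b -> (~a & ~b))), u
2. ~<>[]<>(~b -> (~a & ~b)), u
The negation has an open branch (countermodel exists).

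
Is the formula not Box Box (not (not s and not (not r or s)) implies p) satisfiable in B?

1. not Box Box (not (not s and not (not r or s)) implies p), 0
2. not Box (not (not s and not (not r or s)) implies p), 1   [neg-Box-rule on 1: fresh world 1, 0R1]
3. not (not (not s and not (not r or s)) implies p), 2   [neg-Box-rule on 2: fresh world 2, 1R2]
4. not (not s and not (not r or s)), 2   [neg-implies-rule on 3]
5. not p, 2   [neg-implies-rule on 3]
6. not r or s, 2   [neg-and-rule on 4 (branches; this branch)]
7. s, 2   [or-rule on 6 (branches; this branch)]
Accessibility: 0R0, 0R1, 1R0, 1R1, 1R2, 2R1, 2R2

Yes, satisfiable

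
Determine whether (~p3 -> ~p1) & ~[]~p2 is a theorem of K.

No, not valid

Tableau for the negation ~((~p3 -> ~p1) & ~[]~p2):
1. ~((~p3 -> ~p1) & ~[]~p2), w0
2. []~p2, w0   [~&-rule on 1 (branches; this branch)]
The negation has an open branch (countermodel exists).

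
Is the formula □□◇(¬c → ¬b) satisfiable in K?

Yes, satisfiable

1. □□◇(¬c → ¬b), w0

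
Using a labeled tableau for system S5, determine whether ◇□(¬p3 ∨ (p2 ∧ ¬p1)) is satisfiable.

Satisfiable

1. ◇□(¬p3 ∨ (p2 ∧ ¬p1)), w0
2. □(¬p3 ∨ (p2 ∧ ¬p1)), w1
3. ¬p3 ∨ (p2 ∧ ¬p1), w0
4. ¬p3 ∨ (p2 ∧ ¬p1), w1
5. p2 ∧ ¬p1, w0
6. p2, w0
7. ¬p1, w0
8. p2 ∧ ¬p1, w1
9. p2, w1
10. ¬p1, w1
Accessibility: w0Rw0, w0Rw1, w1Rw0, w1Rw1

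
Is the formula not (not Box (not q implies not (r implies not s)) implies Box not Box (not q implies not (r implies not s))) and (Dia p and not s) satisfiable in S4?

Satisfiable

1. not (not Box (not q implies not (r implies not s)) implies Box not Box (not q implies not (r implies not s))) and (Dia p and not s), u
2. not (not Box (not q implies not (r implies not s)) implies Box not Box (not q implies not (r implies not s))), u   [and-rule on 1]
3. Dia p and not s, u   [and-rule on 1]
4. not Box (not q implies not (r implies not s)), u   [neg-implies-rule on 2]
5. not Box not Box (not q implies not (r implies not s)), u   [neg-implies-rule on 2]
6. Dia p, u   [and-rule on 3]
7. not s, u   [and-rule on 3]
8. not (not q implies not (r implies not s)), v   [neg-Box-rule on 4: fresh world v, uRv]
9. not q, v   [neg-implies-rule on 8]
10. r implies not s, v   [neg-implies-rule on 8]
11. not s, v   [implies-rule on 10 (branches; this branch)]
12. Box (not q implies not (r implies not s)), w   [neg-Box-rule on 5: fresh world w, uRw]
13. not q implies not (r implies not s), w   [Box-rule on 12 via wRw]
14. not (r implies not s), w   [implies-rule on 13 (branches; this branch)]
15. r, w   [neg-implies-rule on 14]
16. s, w   [neg-implies-rule on 14]
17. p, x   [Dia-rule on 6: fresh world x, uRx]
Accessibility: uRu, uRv, uRw, uRx, vRv, wRw, xRx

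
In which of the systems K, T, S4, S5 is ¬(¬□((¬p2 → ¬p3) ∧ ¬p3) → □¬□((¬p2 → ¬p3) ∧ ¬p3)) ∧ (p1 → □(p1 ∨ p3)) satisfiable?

K, T, S4

S4-tableau for the formula:
1. ¬(¬□((¬p2 → ¬p3) ∧ ¬p3) → □¬□((¬p2 → ¬p3) ∧ ¬p3)) ∧ (p1 → □(p1 ∨ p3)), 0
2. ¬(¬□((¬p2 → ¬p3) ∧ ¬p3) → □¬□((¬p2 → ¬p3) ∧ ¬p3)), 0   [∧-rule on 1]
3. p1 → □(p1 ∨ p3), 0   [∧-rule on 1]
4. ¬□((¬p2 → ¬p3) ∧ ¬p3), 0   [¬→-rule on 2]
5. ¬□¬□((¬p2 → ¬p3) ∧ ¬p3), 0   [¬→-rule on 2]
6. □(p1 ∨ p3), 0   [→-rule on 3 (branches; this branch)]
7. p1 ∨ p3, 0   [□-rule on 6 via 0R0]
8. p3, 0   [∨-rule on 7 (branches; this branch)]
9. ¬((¬p2 → ¬p3) ∧ ¬p3), 1   [¬□-rule on 4: fresh world 1, 0R1]
10. p1 ∨ p3, 1   [□-rule on 6 via 0R1]
11. p3, 1   [¬∧-rule on 9 (branches; this branch)]
12. □((¬p2 → ¬p3) ∧ ¬p3), 2   [¬□-rule on 5: fresh world 2, 0R2]
13. p1 ∨ p3, 2   [□-rule on 6 via 0R2]
14. (¬p2 → ¬p3) ∧ ¬p3, 2   [□-rule on 12 via 2R2]
15. ¬p2 → ¬p3, 2   [∧-rule on 14]
16. ¬p3, 2   [∧-rule on 14]
17. p1, 2   [∨-rule on 13 (branches; this branch)]
Accessibility: 0R0, 0R1, 0R2, 1R1, 2R2
Complete open branch: satisfiable in S4, hence also in K, T (this S4-model is also a K-model and a T-model).
S5-tableau for the formula:
1. ¬(¬□((¬p2 → ¬p3) ∧ ¬p3) → □¬□((¬p2 → ¬p3) ∧ ¬p3)) ∧ (p1 → □(p1 ∨ p3)), 0
2. ¬(¬□((¬p2 → ¬p3) ∧ ¬p3) → □¬□((¬p2 → ¬p3) ∧ ¬p3)), 0   [∧-rule on 1]
3. p1 → □(p1 ∨ p3), 0   [∧-rule on 1]
4. ¬□((¬p2 → ¬p3) ∧ ¬p3), 0   [¬→-rule on 2]
5. ¬□¬□((¬p2 → ¬p3) ∧ ¬p3), 0   [¬→-rule on 2]
6. □(p1 ∨ p3), 0   [→-rule on 3 (branches; this branch)]
7. p1 ∨ p3, 0   [□-rule on 6 via 0R0]
8. p1, 0   [∨-rule on 7 (branches; this branch)]
9. ¬((¬p2 → ¬p3) ∧ ¬p3), 1   [¬□-rule on 4: fresh world 1, 0R1]
10. p1 ∨ p3, 1   [□-rule on 6 via 0R1]
11. ¬(¬p2 → ¬p3), 1   [¬∧-rule on 9 (branches; this branch)]
12. ¬p2, 1   [¬→-rule on 11]
13. p3, 1   [¬→-rule on 11]
14. □((¬p2 → ¬p3) ∧ ¬p3), 2   [¬□-rule on 5: fresh world 2, 0R2]
15. p1 ∨ p3, 2   [□-rule on 6 via 0R2]
16. (¬p2 → ¬p3) ∧ ¬p3, 0   [□-rule on 14 via 2R0]
17. ¬p2 → ¬p3, 0   [∧-rule on 16]
18. ¬p3, 0   [∧-rule on 16]
19. (¬p2 → ¬p3) ∧ ¬p3, 1   [□-rule on 14 via 2R1]
20. ¬p2 → ¬p3, 1   [∧-rule on 19]
21. ¬p3, 1   [∧-rule on 19]
Accessibility: 0R0, 0R1, 0R2, 1R0, 1R1, 1R2, 2R0, 2R1, 2R2
Branch closes: p3 and ¬p3 both at 1.
Every branch closes (one shown): unsatisfiable in S5.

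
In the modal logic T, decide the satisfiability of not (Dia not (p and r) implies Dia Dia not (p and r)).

1. not (Dia not (p and r) implies Dia Dia not (p and r)), 0
2. Dia not (p and r), 0
3. not Dia Dia not (p and r), 0
4. not Dia not (p and r), 0
5. p and r, 0
6. p, 0
7. r, 0
8. not (p and r), 1
9. not Dia not (p and r), 1
10. p and r, 1
11. p, 1
12. r, 1
13. not r, 1
Accessibility: 0R0, 0R1, 1R1
Branch closes: r and not r both at 1.
(One branch shown.) All branches close.

No, unsatisfiable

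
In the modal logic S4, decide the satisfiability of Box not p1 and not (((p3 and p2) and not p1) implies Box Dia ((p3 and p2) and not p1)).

1. Box not p1 and not (((p3 and p2) and not p1) implies Box Dia ((p3 and p2) and not p1)), 0
2. Box not p1, 0
3. not (((p3 and p2) and not p1) implies Box Dia ((p3 and p2) and not p1)), 0
4. (p3 and p2) and not p1, 0
5. not Box Dia ((p3 and p2) and not p1), 0
6. p3 and p2, 0
7. not p1, 0
8. p3, 0
9. p2, 0
10. not Dia ((p3 and p2) and not p1), 1
11. not p1, 1
12. not ((p3 and p2) and not p1), 1
13. not (p3 and p2), 1
14. not p2, 1
Accessibility: 0R0, 0R1, 1R1

Satisfiable (open branch found)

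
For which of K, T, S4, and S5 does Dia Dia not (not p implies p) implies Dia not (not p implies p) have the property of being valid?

S4-tableau for the negation not (Dia Dia not (not p implies p) implies Dia not (not p implies p)):
1. not (Dia Dia not (not p implies p) implies Dia not (not p implies p)), 0
2. Dia Dia not (not p implies p), 0
3. not Dia not (not p implies p), 0
4. not p implies p, 0
5. p, 0
6. Dia not (not p implies p), 1
7. not p implies p, 1
8. p, 1
9. not (not p implies p), 2
10. not p, 2
11. not p implies p, 2
12. p, 2
Accessibility: 0R0, 0R1, 0R2, 1R1, 1R2, 2R2
Branch closes: p and not p both at 2.
Every branch closes (one shown): valid in S4, hence also in S5 (every theorem of S4 is a theorem of S5).
T-tableau for the negation not (Dia Dia not (not p implies p) implies Dia not (not p implies p)):
1. not (Dia Dia not (not p implies p) implies Dia not (not p implies p)), 0
2. Dia Dia not (not p implies p), 0
3. not Dia not (not p implies p), 0
4. not p implies p, 0
5. p, 0
6. Dia not (not p implies p), 1
7. not p implies p, 1
8. p, 1
9. not (not p implies p), 2
10. not p, 2
Accessibility: 0R0, 0R1, 1R1, 1R2, 2R2
Complete open branch: countermodel on a T-frame, so not valid in T, nor in K (the same frame is also a K-frame).

S4, S5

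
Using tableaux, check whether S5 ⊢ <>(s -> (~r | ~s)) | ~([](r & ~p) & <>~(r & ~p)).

Yes, valid

Tableau for the negation ~(<>(s -> (~r | ~s)) | ~([](r & ~p) & <>~(r & ~p))):
1. ~(<>(s -> (~r | ~s)) | ~([](r & ~p) & <>~(r & ~p))), 0
2. ~<>(s -> (~r | ~s)), 0
3. [](r & ~p) & <>~(r & ~p), 0
4. [](r & ~p), 0
5. <>~(r & ~p), 0
6. ~(s -> (~r | ~s)), 0
7. s, 0
8. ~(~r | ~s), 0
9. r, 0
10. r & ~p, 0
11. ~p, 0
12. ~(r & ~p), 1
13. ~(s -> (~r | ~s)), 1
14. s, 1
15. ~(~r | ~s), 1
16. r, 1
17. r & ~p, 1
18. ~p, 1
19. p, 1
Accessibility: 0R0, 0R1, 1R0, 1R1
Branch closes: p and ~p both at 1.
All branches of the negation close; one closing branch shown above.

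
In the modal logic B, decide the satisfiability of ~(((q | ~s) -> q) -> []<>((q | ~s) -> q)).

1. ~(((q | ~s) -> q) -> []<>((q | ~s) -> q)), 0
2. (q | ~s) -> q, 0   [~->-rule on 1]
3. ~[]<>((q | ~s) -> q), 0   [~->-rule on 1]
4. ~(q | ~s), 0   [->-rule on 2 (branches; this branch)]
5. ~q, 0   [~|-rule on 4]
6. s, 0   [~|-rule on 4]
7. ~<>((q | ~s) -> q), 1   [~[]-rule on 3: fresh world 1, 0R1]
8. ~((q | ~s) -> q), 0   [~<>-rule on 7 via 1R0]
9. q | ~s, 0   [~->-rule on 8]
10. ~((q | ~s) -> q), 1   [~<>-rule on 7 via 1R1]
11. q | ~s, 1   [~->-rule on 10]
12. ~q, 1   [~->-rule on 10]
13. ~s, 0   [|-rule on 9 (branches; this branch)]
Accessibility: 0R0, 0R1, 1R0, 1R1
Branch closes: s and ~s both at 0.
All branches of the tableau close; one closing branch shown above.

No, unsatisfiable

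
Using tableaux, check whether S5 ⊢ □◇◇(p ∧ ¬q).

No, not valid

Tableau for the negation ¬□◇◇(p ∧ ¬q):
1. ¬□◇◇(p ∧ ¬q), u
2. ¬◇◇(p ∧ ¬q), v
3. ¬◇(p ∧ ¬q), u
4. ¬◇(p ∧ ¬q), v
5. ¬(p ∧ ¬q), u
6. ¬(p ∧ ¬q), v
7. q, u
8. q, v
Accessibility: uRu, uRv, vRu, vRv
The negation has an open branch (countermodel exists).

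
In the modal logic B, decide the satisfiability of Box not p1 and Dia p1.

No, unsatisfiable

1. Box not p1 and Dia p1, u
2. Box not p1, u
3. Dia p1, u
4. not p1, u
5. p1, v
6. not p1, v
Accessibility: uRu, uRv, vRu, vRv
Branch closes: p1 and not p1 both at v.
All branches of the tableau close; one closing branch shown above.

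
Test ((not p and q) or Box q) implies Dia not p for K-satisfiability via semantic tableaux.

1. ((not p and q) or Box q) implies Dia not p, 0
2. Dia not p, 0   [implies-rule on 1 (branches; this branch)]
3. not p, 1   [Dia-rule on 2: fresh world 1, 0R1]
Accessibility: 0R1

Yes, satisfiable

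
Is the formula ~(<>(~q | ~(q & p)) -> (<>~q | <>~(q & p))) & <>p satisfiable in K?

Unsatisfiable (every branch closes)

1. ~(<>(~q | ~(q & p)) -> (<>~q | <>~(q & p))) & <>p, u
2. ~(<>(~q | ~(q & p)) -> (<>~q | <>~(q & p))), u   [&-rule on 1]
3. <>p, u   [&-rule on 1]
4. <>(~q | ~(q & p)), u   [~->-rule on 2]
5. ~(<>~q | <>~(q & p)), u   [~->-rule on 2]
6. ~<>~q, u   [~|-rule on 5]
7. ~<>~(q & p), u   [~|-rule on 5]
8. p, v   [<>-rule on 3: fresh world v, uRv]
9. q, v   [~<>-rule on 6 via uRv]
10. q & p, v   [~<>-rule on 7 via uRv]
11. ~q | ~(q & p), w   [<>-rule on 4: fresh world w, uRw]
12. q, w   [~<>-rule on 6 via uRw]
13. q & p, w   [~<>-rule on 7 via uRw]
14. p, w   [&-rule on 13]
15. ~(q & p), w   [|-rule on 11 (branches; this branch)]
16. ~p, w   [~&-rule on 15 (branches; this branch)]
Accessibility: uRv, uRw
Branch closes: p and ~p both at w.
Every branch closes; the branch above is one of them.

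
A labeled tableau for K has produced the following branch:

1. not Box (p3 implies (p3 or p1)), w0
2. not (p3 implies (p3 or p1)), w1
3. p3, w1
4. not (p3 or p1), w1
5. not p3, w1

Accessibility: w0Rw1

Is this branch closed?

Both p3 and not p3 appear at w1.

Closed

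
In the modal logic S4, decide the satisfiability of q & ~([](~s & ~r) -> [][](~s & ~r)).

Unsatisfiable

1. q & ~([](~s & ~r) -> [][](~s & ~r)), 0
2. q, 0
3. ~([](~s & ~r) -> [][](~s & ~r)), 0
4. [](~s & ~r), 0
5. ~[][](~s & ~r), 0
6. ~s & ~r, 0
7. ~s, 0
8. ~r, 0
9. ~[](~s & ~r), 1
10. ~s & ~r, 1
11. ~s, 1
12. ~r, 1
13. ~(~s & ~r), 2
14. ~s & ~r, 2
15. ~s, 2
16. ~r, 2
17. r, 2
Accessibility: 0R0, 0R1, 0R2, 1R1, 1R2, 2R2
Branch closes: r and ~r both at 2.
All branches of the tableau close; one closing branch shown above.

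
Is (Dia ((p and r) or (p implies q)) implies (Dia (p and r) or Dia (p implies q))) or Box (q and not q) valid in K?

Yes, valid

Tableau for the negation not ((Dia ((p and r) or (p implies q)) implies (Dia (p and r) or Dia (p implies q))) or Box (q and not q)):
1. not ((Dia ((p and r) or (p implies q)) implies (Dia (p and r) or Dia (p implies q))) or Box (q and not q)), u
2. not (Dia ((p and r) or (p implies q)) implies (Dia (p and r) or Dia (p implies q))), u
3. not Box (q and not q), u
4. Dia ((p and r) or (p implies q)), u
5. not (Dia (p and r) or Dia (p implies q)), u
6. not Dia (p and r), u
7. not Dia (p implies q), u
8. not (q and not q), v
9. not (p and r), v
10. not (p implies q), v
11. p, v
12. not q, v
13. not r, v
14. (p and r) or (p implies q), w
15. not (p and r), w
16. not (p implies q), w
17. p, w
18. not q, w
19. p implies q, w
20. not r, w
21. q, w
Accessibility: uRv, uRw
Branch closes: q and not q both at w.
Every branch of the negation's tableau closes; the branch above is one of them.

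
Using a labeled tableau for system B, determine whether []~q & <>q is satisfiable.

No, unsatisfiable

1. []~q & <>q, w0
2. []~q, w0
3. <>q, w0
4. ~q, w0
5. q, w1
6. ~q, w1
Accessibility: w0Rw0, w0Rw1, w1Rw0, w1Rw1
Branch closes: q and ~q both at w1.
Every branch closes; the branch above is one of them.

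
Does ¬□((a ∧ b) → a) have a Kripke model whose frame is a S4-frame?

1. ¬□((a ∧ b) → a), w0
2. ¬((a ∧ b) → a), w1   [¬□-rule on 1: fresh world w1, w0Rw1]
3. a ∧ b, w1   [¬→-rule on 2]
4. ¬a, w1   [¬→-rule on 2]
5. a, w1   [∧-rule on 3]
6. b, w1   [∧-rule on 3]
Accessibility: w0Rw0, w0Rw1, w1Rw1
Branch closes: a and ¬a both at w1.
Every branch closes; the branch above is one of them.

No, unsatisfiable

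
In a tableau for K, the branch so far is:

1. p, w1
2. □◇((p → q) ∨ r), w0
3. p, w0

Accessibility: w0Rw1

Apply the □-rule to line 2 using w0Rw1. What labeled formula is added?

◇((p → q) ∨ r), w1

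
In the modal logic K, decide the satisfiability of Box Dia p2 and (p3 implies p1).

1. Box Dia p2 and (p3 implies p1), 0
2. Box Dia p2, 0
3. p3 implies p1, 0
4. p1, 0

Satisfiable (open branch found)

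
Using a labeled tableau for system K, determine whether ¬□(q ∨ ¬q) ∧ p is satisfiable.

1. ¬□(q ∨ ¬q) ∧ p, 0
2. ¬□(q ∨ ¬q), 0
3. p, 0
4. ¬(q ∨ ¬q), 1
5. ¬q, 1
6. q, 1
Accessibility: 0R1
Branch closes: q and ¬q both at 1.
(One branch shown.) All branches close.

No, unsatisfiable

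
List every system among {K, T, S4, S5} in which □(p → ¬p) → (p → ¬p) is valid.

K-tableau for the negation ¬(□(p → ¬p) → (p → ¬p)):
1. ¬(□(p → ¬p) → (p → ¬p)), w0
2. □(p → ¬p), w0   [¬→-rule on 1]
3. ¬(p → ¬p), w0   [¬→-rule on 1]
4. p, w0   [¬→-rule on 3]
Complete open branch: countermodel on a K-frame, so not valid in K.
T-tableau for the negation ¬(□(p → ¬p) → (p → ¬p)):
1. ¬(□(p → ¬p) → (p → ¬p)), w0
2. □(p → ¬p), w0   [¬→-rule on 1]
3. ¬(p → ¬p), w0   [¬→-rule on 1]
4. p, w0   [¬→-rule on 3]
5. p → ¬p, w0   [□-rule on 2 via w0Rw0]
6. ¬p, w0   [→-rule on 5 (branches; this branch)]
Accessibility: w0Rw0
Branch closes: p and ¬p both at w0.
Every branch closes (one shown): valid in T, hence also in S4, S5 (every theorem of T is a theorem of S4 and S5).

T, S4, S5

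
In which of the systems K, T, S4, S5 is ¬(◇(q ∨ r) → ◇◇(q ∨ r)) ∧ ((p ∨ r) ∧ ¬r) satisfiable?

T-tableau for the formula:
1. ¬(◇(q ∨ r) → ◇◇(q ∨ r)) ∧ ((p ∨ r) ∧ ¬r), 0
2. ¬(◇(q ∨ r) → ◇◇(q ∨ r)), 0   [∧-rule on 1]
3. (p ∨ r) ∧ ¬r, 0   [∧-rule on 1]
4. ◇(q ∨ r), 0   [¬→-rule on 2]
5. ¬◇◇(q ∨ r), 0   [¬→-rule on 2]
6. p ∨ r, 0   [∧-rule on 3]
7. ¬r, 0   [∧-rule on 3]
8. ¬◇(q ∨ r), 0   [¬◇-rule on 5 via 0R0]
9. ¬(q ∨ r), 0   [¬◇-rule on 8 via 0R0]
10. ¬q, 0   [¬∨-rule on 9]
11. p, 0   [∨-rule on 6 (branches; this branch)]
12. q ∨ r, 1   [◇-rule on 4: fresh world 1, 0R1]
13. ¬◇(q ∨ r), 1   [¬◇-rule on 5 via 0R1]
14. ¬(q ∨ r), 1   [¬◇-rule on 8 via 0R1]
15. ¬q, 1   [¬∨-rule on 14]
16. ¬r, 1   [¬∨-rule on 14]
17. r, 1   [∨-rule on 12 (branches; this branch)]
Accessibility: 0R0, 0R1, 1R1
Branch closes: r and ¬r both at 1.
Every branch closes (one shown): unsatisfiable in T, hence also in S4, S5 (every S4/S5-frame is a T-frame).
K-tableau for the formula:
1. ¬(◇(q ∨ r) → ◇◇(q ∨ r)) ∧ ((p ∨ r) ∧ ¬r), 0
2. ¬(◇(q ∨ r) → ◇◇(q ∨ r)), 0   [∧-rule on 1]
3. (p ∨ r) ∧ ¬r, 0   [∧-rule on 1]
4. ◇(q ∨ r), 0   [¬→-rule on 2]
5. ¬◇◇(q ∨ r), 0   [¬→-rule on 2]
6. p ∨ r, 0   [∧-rule on 3]
7. ¬r, 0   [∧-rule on 3]
8. p, 0   [∨-rule on 6 (branches; this branch)]
9. q ∨ r, 1   [◇-rule on 4: fresh world 1, 0R1]
10. ¬◇(q ∨ r), 1   [¬◇-rule on 5 via 0R1]
11. r, 1   [∨-rule on 9 (branches; this branch)]
Accessibility: 0R1
Complete open branch: satisfiable in K.

K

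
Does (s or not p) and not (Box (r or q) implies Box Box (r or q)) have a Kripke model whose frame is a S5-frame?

No, unsatisfiable

1. (s or not p) and not (Box (r or q) implies Box Box (r or q)), u
2. s or not p, u
3. not (Box (r or q) implies Box Box (r or q)), u
4. Box (r or q), u
5. not Box Box (r or q), u
6. r or q, u
7. not p, u
8. q, u
9. not Box (r or q), v
10. r or q, v
11. q, v
12. not (r or q), w
13. not r, w
14. not q, w
15. r or q, w
16. q, w
Accessibility: uRu, uRv, uRw, vRu, vRv, vRw, wRu, wRv, wRw
Branch closes: q and not q both at w.
All branches of the tableau close; one closing branch shown above.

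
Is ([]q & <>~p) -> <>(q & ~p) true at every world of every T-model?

Valid

Tableau for the negation ~(([]q & <>~p) -> <>(q & ~p)):
1. ~(([]q & <>~p) -> <>(q & ~p)), u
2. []q & <>~p, u
3. ~<>(q & ~p), u
4. []q, u
5. <>~p, u
6. ~(q & ~p), u
7. q, u
8. p, u
9. ~p, v
10. ~(q & ~p), v
11. q, v
12. p, v
Accessibility: uRu, uRv, vRv
Branch closes: p and ~p both at v.
All branches of the negation close; one closing branch shown above.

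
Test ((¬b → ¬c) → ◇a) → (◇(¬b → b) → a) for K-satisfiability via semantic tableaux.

1. ((¬b → ¬c) → ◇a) → (◇(¬b → b) → a), u
2. ◇(¬b → b) → a, u
3. a, u

Satisfiable (open branch found)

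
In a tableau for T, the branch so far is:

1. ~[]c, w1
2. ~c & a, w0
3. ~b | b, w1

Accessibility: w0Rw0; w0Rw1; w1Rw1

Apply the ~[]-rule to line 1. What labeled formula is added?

a fresh world w2 with w1Rw2, and ~c at w2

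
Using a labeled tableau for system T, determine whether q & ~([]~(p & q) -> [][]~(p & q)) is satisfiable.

1. q & ~([]~(p & q) -> [][]~(p & q)), u
2. q, u
3. ~([]~(p & q) -> [][]~(p & q)), u
4. []~(p & q), u
5. ~[][]~(p & q), u
6. ~(p & q), u
7. ~p, u
8. ~[]~(p & q), v
9. ~(p & q), v
10. ~q, v
11. p & q, w
12. p, w
13. q, w
Accessibility: uRu, uRv, vRv, vRw, wRw

Satisfiable (open branch found)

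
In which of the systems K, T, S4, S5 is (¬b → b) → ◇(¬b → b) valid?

K-tableau for the negation ¬((¬b → b) → ◇(¬b → b)):
1. ¬((¬b → b) → ◇(¬b → b)), w0
2. ¬b → b, w0
3. ¬◇(¬b → b), w0
4. b, w0
Complete open branch: countermodel on a K-frame, so not valid in K.
T-tableau for the negation ¬((¬b → b) → ◇(¬b → b)):
1. ¬((¬b → b) → ◇(¬b → b)), w0
2. ¬b → b, w0
3. ¬◇(¬b → b), w0
4. ¬(¬b → b), w0
5. ¬b, w0
6. b, w0
Accessibility: w0Rw0
Branch closes: b and ¬b both at w0.
Every branch closes (one shown): valid in T, hence also in S4, S5 (every theorem of T is a theorem of S4 and S5).

T, S4, S5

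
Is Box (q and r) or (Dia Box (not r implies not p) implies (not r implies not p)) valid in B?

Valid

Tableau for the negation not (Box (q and r) or (Dia Box (not r implies not p) implies (not r implies not p))):
1. not (Box (q and r) or (Dia Box (not r implies not p) implies (not r implies not p))), 0
2. not Box (q and r), 0   [neg-or-rule on 1]
3. not (Dia Box (not r implies not p) implies (not r implies not p)), 0   [neg-or-rule on 1]
4. Dia Box (not r implies not p), 0   [neg-implies-rule on 3]
5. not (not r implies not p), 0   [neg-implies-rule on 3]
6. not r, 0   [neg-implies-rule on 5]
7. p, 0   [neg-implies-rule on 5]
8. not (q and r), 1   [neg-Box-rule on 2: fresh world 1, 0R1]
9. not r, 1   [neg-and-rule on 8 (branches; this branch)]
10. Box (not r implies not p), 2   [Dia-rule on 4: fresh world 2, 0R2]
11. not r implies not p, 0   [Box-rule on 10 via 2R0]
12. not r implies not p, 2   [Box-rule on 10 via 2R2]
13. not p, 0   [implies-rule on 11 (branches; this branch)]
Accessibility: 0R0, 0R1, 0R2, 1R0, 1R1, 2R0, 2R2
Branch closes: p and not p both at 0.
All branches of the negation close; one closing branch shown above.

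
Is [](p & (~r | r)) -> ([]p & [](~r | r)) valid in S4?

Tableau for the negation ~([](p & (~r | r)) -> ([]p & [](~r | r))):
1. ~([](p & (~r | r)) -> ([]p & [](~r | r))), w0
2. [](p & (~r | r)), w0   [~->-rule on 1]
3. ~([]p & [](~r | r)), w0   [~->-rule on 1]
4. p & (~r | r), w0   [[]-rule on 2 via w0Rw0]
5. p, w0   [&-rule on 4]
6. ~r | r, w0   [&-rule on 4]
7. ~[]p, w0   [~&-rule on 3 (branches; this branch)]
8. r, w0   [|-rule on 6 (branches; this branch)]
9. ~p, w1   [~[]-rule on 7: fresh world w1, w0Rw1]
10. p & (~r | r), w1   [[]-rule on 2 via w0Rw1]
11. p, w1   [&-rule on 10]
12. ~r | r, w1   [&-rule on 10]
Accessibility: w0Rw0, w0Rw1, w1Rw1
Branch closes: p and ~p both at w1.
Every branch of the negation's tableau closes; the branch above is one of them.

Valid in S4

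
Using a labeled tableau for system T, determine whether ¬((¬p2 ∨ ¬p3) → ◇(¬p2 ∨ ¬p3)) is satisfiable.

No, unsatisfiable

1. ¬((¬p2 ∨ ¬p3) → ◇(¬p2 ∨ ¬p3)), u
2. ¬p2 ∨ ¬p3, u
3. ¬◇(¬p2 ∨ ¬p3), u
4. ¬(¬p2 ∨ ¬p3), u
5. p2, u
6. p3, u
7. ¬p3, u
Accessibility: uRu
Branch closes: p3 and ¬p3 both at u.
(One branch shown.) All branches close.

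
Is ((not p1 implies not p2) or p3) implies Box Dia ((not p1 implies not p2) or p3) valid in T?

Not valid

Tableau for the negation not (((not p1 implies not p2) or p3) implies Box Dia ((not p1 implies not p2) or p3)):
1. not (((not p1 implies not p2) or p3) implies Box Dia ((not p1 implies not p2) or p3)), u
2. (not p1 implies not p2) or p3, u
3. not Box Dia ((not p1 implies not p2) or p3), u
4. p3, u
5. not Dia ((not p1 implies not p2) or p3), v
6. not ((not p1 implies not p2) or p3), v
7. not (not p1 implies not p2), v
8. not p3, v
9. not p1, v
10. p2, v
Accessibility: uRu, uRv, vRv
The negation has an open branch (countermodel exists).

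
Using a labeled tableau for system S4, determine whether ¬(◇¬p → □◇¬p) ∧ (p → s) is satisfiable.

Yes, satisfiable

1. ¬(◇¬p → □◇¬p) ∧ (p → s), u
2. ¬(◇¬p → □◇¬p), u
3. p → s, u
4. ◇¬p, u
5. ¬□◇¬p, u
6. s, u
7. ¬p, v
8. ¬◇¬p, w
9. p, w
Accessibility: uRu, uRv, uRw, vRv, wRw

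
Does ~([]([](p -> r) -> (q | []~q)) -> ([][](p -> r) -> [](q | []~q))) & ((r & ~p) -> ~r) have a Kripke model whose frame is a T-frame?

1. ~([]([](p -> r) -> (q | []~q)) -> ([][](p -> r) -> [](q | []~q))) & ((r & ~p) -> ~r), u
2. ~([]([](p -> r) -> (q | []~q)) -> ([][](p -> r) -> [](q | []~q))), u
3. (r & ~p) -> ~r, u
4. []([](p -> r) -> (q | []~q)), u
5. ~([][](p -> r) -> [](q | []~q)), u
6. [][](p -> r), u
7. ~[](q | []~q), u
8. [](p -> r) -> (q | []~q), u
9. [](p -> r), u
10. p -> r, u
11. ~(r & ~p), u
12. q | []~q, u
13. r, u
14. p, u
15. []~q, u
16. ~q, u
17. ~(q | []~q), v
18. ~q, v
19. ~[]~q, v
20. [](p -> r) -> (q | []~q), v
21. [](p -> r), v
22. p -> r, v
23. ~[](p -> r), v
24. r, v
25. q, w
26. p -> r, w
27. r, w
28. ~(p -> r), x
29. p, x
30. ~r, x
31. p -> r, x
32. r, x
Accessibility: uRu, uRv, vRv, vRw, vRx, wRw, xRx
Branch closes: r and ~r both at x.
Every branch closes; the branch above is one of them.

Unsatisfiable (every branch closes)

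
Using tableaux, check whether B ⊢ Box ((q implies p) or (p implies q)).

Yes, valid

Tableau for the negation not Box ((q implies p) or (p implies q)):
1. not Box ((q implies p) or (p implies q)), 0
2. not ((q implies p) or (p implies q)), 1
3. not (q implies p), 1
4. not (p implies q), 1
5. q, 1
6. not p, 1
7. p, 1
8. not q, 1
Accessibility: 0R0, 0R1, 1R0, 1R1
Branch closes: p and not p both at 1.
Every branch of the negation's tableau closes; the branch above is one of them.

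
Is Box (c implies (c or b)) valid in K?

Tableau for the negation not Box (c implies (c or b)):
1. not Box (c implies (c or b)), w0
2. not (c implies (c or b)), w1
3. c, w1
4. not (c or b), w1
5. not c, w1
6. not b, w1
Accessibility: w0Rw1
Branch closes: c and not c both at w1.
Every branch of the negation's tableau closes; the branch above is one of them.

Yes, valid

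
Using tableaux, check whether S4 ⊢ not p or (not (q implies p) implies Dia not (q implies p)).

Valid

Tableau for the negation not (not p or (not (q implies p) implies Dia not (q implies p))):
1. not (not p or (not (q implies p) implies Dia not (q implies p))), w0
2. p, w0
3. not (not (q implies p) implies Dia not (q implies p)), w0
4. not (q implies p), w0
5. not Dia not (q implies p), w0
6. q, w0
7. not p, w0
Accessibility: w0Rw0
Branch closes: p and not p both at w0.
Every branch of the negation's tableau closes; the branch above is one of them.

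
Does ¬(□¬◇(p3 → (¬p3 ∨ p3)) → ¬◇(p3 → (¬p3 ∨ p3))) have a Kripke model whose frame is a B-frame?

1. ¬(□¬◇(p3 → (¬p3 ∨ p3)) → ¬◇(p3 → (¬p3 ∨ p3))), 0
2. □¬◇(p3 → (¬p3 ∨ p3)), 0
3. ◇(p3 → (¬p3 ∨ p3)), 0
4. ¬◇(p3 → (¬p3 ∨ p3)), 0
5. ¬(p3 → (¬p3 ∨ p3)), 0
6. p3, 0
7. ¬(¬p3 ∨ p3), 0
8. ¬p3, 0
Accessibility: 0R0
Branch closes: p3 and ¬p3 both at 0.
All branches of the tableau close; one closing branch shown above.

Unsatisfiable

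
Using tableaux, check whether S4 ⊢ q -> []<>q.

Not valid

Tableau for the negation ~(q -> []<>q):
1. ~(q -> []<>q), 0
2. q, 0
3. ~[]<>q, 0
4. ~<>q, 1
5. ~q, 1
Accessibility: 0R0, 0R1, 1R1
The negation has an open branch (countermodel exists).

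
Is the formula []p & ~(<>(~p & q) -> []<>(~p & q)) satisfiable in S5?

1. []p & ~(<>(~p & q) -> []<>(~p & q)), u
2. []p, u
3. ~(<>(~p & q) -> []<>(~p & q)), u
4. <>(~p & q), u
5. ~[]<>(~p & q), u
6. p, u
7. ~p & q, v
8. ~p, v
9. q, v
10. p, v
Accessibility: uRu, uRv, vRu, vRv
Branch closes: p and ~p both at v.
(One branch shown.) All branches close.

No, unsatisfiable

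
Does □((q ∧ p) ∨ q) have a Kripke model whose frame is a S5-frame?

Satisfiable (open branch found)

1. □((q ∧ p) ∨ q), u
2. (q ∧ p) ∨ q, u
3. q, u
Accessibility: uRu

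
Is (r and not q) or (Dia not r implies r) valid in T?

Not valid

Tableau for the negation not ((r and not q) or (Dia not r implies r)):
1. not ((r and not q) or (Dia not r implies r)), 0
2. not (r and not q), 0   [neg-or-rule on 1]
3. not (Dia not r implies r), 0   [neg-or-rule on 1]
4. Dia not r, 0   [neg-implies-rule on 3]
5. not r, 0   [neg-implies-rule on 3]
6. q, 0   [neg-and-rule on 2 (branches; this branch)]
7. not r, 1   [Dia-rule on 4: fresh world 1, 0R1]
Accessibility: 0R0, 0R1, 1R1
The negation has an open branch (countermodel exists).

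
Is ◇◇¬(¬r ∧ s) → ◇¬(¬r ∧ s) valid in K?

No, not valid

Tableau for the negation ¬(◇◇¬(¬r ∧ s) → ◇¬(¬r ∧ s)):
1. ¬(◇◇¬(¬r ∧ s) → ◇¬(¬r ∧ s)), u
2. ◇◇¬(¬r ∧ s), u
3. ¬◇¬(¬r ∧ s), u
4. ◇¬(¬r ∧ s), v
5. ¬r ∧ s, v
6. ¬r, v
7. s, v
8. ¬(¬r ∧ s), w
9. ¬s, w
Accessibility: uRv, vRw
The negation has an open branch (countermodel exists).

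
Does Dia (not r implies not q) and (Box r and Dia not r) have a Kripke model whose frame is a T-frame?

1. Dia (not r implies not q) and (Box r and Dia not r), 0
2. Dia (not r implies not q), 0   [and-rule on 1]
3. Box r and Dia not r, 0   [and-rule on 1]
4. Box r, 0   [and-rule on 3]
5. Dia not r, 0   [and-rule on 3]
6. r, 0   [Box-rule on 4 via 0R0]
7. not r implies not q, 1   [Dia-rule on 2: fresh world 1, 0R1]
8. r, 1   [Box-rule on 4 via 0R1]
9. not q, 1   [implies-rule on 7 (branches; this branch)]
10. not r, 2   [Dia-rule on 5: fresh world 2, 0R2]
11. r, 2   [Box-rule on 4 via 0R2]
Accessibility: 0R0, 0R1, 0R2, 1R1, 2R2
Branch closes: r and not r both at 2.
Every branch closes; the branch above is one of them.

No, unsatisfiable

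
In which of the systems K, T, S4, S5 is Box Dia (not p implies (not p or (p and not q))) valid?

K-tableau for the negation not Box Dia (not p implies (not p or (p and not q))):
1. not Box Dia (not p implies (not p or (p and not q))), w0
2. not Dia (not p implies (not p or (p and not q))), w1
Accessibility: w0Rw1
Complete open branch: countermodel on a K-frame, so not valid in K.
T-tableau for the negation not Box Dia (not p implies (not p or (p and not q))):
1. not Box Dia (not p implies (not p or (p and not q))), w0
2. not Dia (not p implies (not p or (p and not q))), w1
3. not (not p implies (not p or (p and not q))), w1
4. not p, w1
5. not (not p or (p and not q)), w1
6. p, w1
7. not (p and not q), w1
Accessibility: w0Rw0, w0Rw1, w1Rw1
Branch closes: p and not p both at w1.
Every branch closes (one shown): valid in T, hence also in S4, S5 (every theorem of T is a theorem of S4 and S5).

T, S4, S5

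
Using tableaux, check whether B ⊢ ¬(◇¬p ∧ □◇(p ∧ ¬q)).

Tableau for the negation ◇¬p ∧ □◇(p ∧ ¬q):
1. ◇¬p ∧ □◇(p ∧ ¬q), w0
2. ◇¬p, w0
3. □◇(p ∧ ¬q), w0
4. ◇(p ∧ ¬q), w0
5. ¬p, w1
6. ◇(p ∧ ¬q), w1
7. p ∧ ¬q, w2
8. p, w2
9. ¬q, w2
10. ◇(p ∧ ¬q), w2
11. p ∧ ¬q, w3
12. p, w3
13. ¬q, w3
14. p ∧ ¬q, w4
15. p, w4
16. ¬q, w4
Accessibility: w0Rw0, w0Rw1, w0Rw2, w1Rw0, w1Rw1, w1Rw3, w2Rw0, w2Rw2, w2Rw4, w3Rw1, w3Rw3, w4Rw2, w4Rw4
The negation has an open branch (countermodel exists).

Not valid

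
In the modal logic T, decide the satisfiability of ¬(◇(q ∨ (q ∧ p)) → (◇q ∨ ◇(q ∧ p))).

Unsatisfiable (every branch closes)

1. ¬(◇(q ∨ (q ∧ p)) → (◇q ∨ ◇(q ∧ p))), 0
2. ◇(q ∨ (q ∧ p)), 0
3. ¬(◇q ∨ ◇(q ∧ p)), 0
4. ¬◇q, 0
5. ¬◇(q ∧ p), 0
6. ¬q, 0
7. ¬(q ∧ p), 0
8. ¬p, 0
9. q ∨ (q ∧ p), 1
10. ¬q, 1
11. ¬(q ∧ p), 1
12. q ∧ p, 1
13. q, 1
14. p, 1
Accessibility: 0R0, 0R1, 1R1
Branch closes: q and ¬q both at 1.
(One branch shown.) All branches close.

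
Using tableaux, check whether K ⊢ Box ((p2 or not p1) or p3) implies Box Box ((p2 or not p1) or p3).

Not valid

Tableau for the negation not (Box ((p2 or not p1) or p3) implies Box Box ((p2 or not p1) or p3)):
1. not (Box ((p2 or not p1) or p3) implies Box Box ((p2 or not p1) or p3)), w0
2. Box ((p2 or not p1) or p3), w0
3. not Box Box ((p2 or not p1) or p3), w0
4. not Box ((p2 or not p1) or p3), w1
5. (p2 or not p1) or p3, w1
6. p3, w1
7. not ((p2 or not p1) or p3), w2
8. not (p2 or not p1), w2
9. not p3, w2
10. not p2, w2
11. p1, w2
Accessibility: w0Rw1, w1Rw2
The negation has an open branch (countermodel exists).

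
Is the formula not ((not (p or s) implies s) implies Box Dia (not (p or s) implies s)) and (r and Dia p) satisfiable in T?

Satisfiable (open branch found)

1. not ((not (p or s) implies s) implies Box Dia (not (p or s) implies s)) and (r and Dia p), u
2. not ((not (p or s) implies s) implies Box Dia (not (p or s) implies s)), u
3. r and Dia p, u
4. not (p or s) implies s, u
5. not Box Dia (not (p or s) implies s), u
6. r, u
7. Dia p, u
8. s, u
9. not Dia (not (p or s) implies s), v
10. not (not (p or s) implies s), v
11. not (p or s), v
12. not s, v
13. not p, v
14. p, w
Accessibility: uRu, uRv, uRw, vRv, wRw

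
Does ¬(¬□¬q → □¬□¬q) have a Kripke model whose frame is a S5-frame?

1. ¬(¬□¬q → □¬□¬q), 0
2. ¬□¬q, 0
3. ¬□¬□¬q, 0
4. q, 1
5. □¬q, 2
6. ¬q, 0
7. ¬q, 1
Accessibility: 0R0, 0R1, 0R2, 1R0, 1R1, 1R2, 2R0, 2R1, 2R2
Branch closes: q and ¬q both at 1.
(One branch shown.) All branches close.

No, unsatisfiable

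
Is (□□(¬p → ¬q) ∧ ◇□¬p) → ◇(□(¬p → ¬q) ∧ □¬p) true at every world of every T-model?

Valid

Tableau for the negation ¬((□□(¬p → ¬q) ∧ ◇□¬p) → ◇(□(¬p → ¬q) ∧ □¬p)):
1. ¬((□□(¬p → ¬q) ∧ ◇□¬p) → ◇(□(¬p → ¬q) ∧ □¬p)), w0
2. □□(¬p → ¬q) ∧ ◇□¬p, w0
3. ¬◇(□(¬p → ¬q) ∧ □¬p), w0
4. □□(¬p → ¬q), w0
5. ◇□¬p, w0
6. ¬(□(¬p → ¬q) ∧ □¬p), w0
7. □(¬p → ¬q), w0
8. ¬p → ¬q, w0
9. ¬□¬p, w0
10. ¬q, w0
11. □¬p, w1
12. ¬(□(¬p → ¬q) ∧ □¬p), w1
13. □(¬p → ¬q), w1
14. ¬p → ¬q, w1
15. ¬p, w1
16. ¬□(¬p → ¬q), w1
17. ¬q, w1
18. p, w2
19. ¬(□(¬p → ¬q) ∧ □¬p), w2
20. □(¬p → ¬q), w2
21. ¬p → ¬q, w2
22. ¬□¬p, w2
23. ¬q, w2
24. ¬(¬p → ¬q), w3
25. ¬p, w3
26. q, w3
27. ¬p → ¬q, w3
28. ¬q, w3
Accessibility: w0Rw0, w0Rw1, w0Rw2, w1Rw1, w1Rw3, w2Rw2, w3Rw3
Branch closes: q and ¬q both at w3.
All branches of the negation close; one closing branch shown above.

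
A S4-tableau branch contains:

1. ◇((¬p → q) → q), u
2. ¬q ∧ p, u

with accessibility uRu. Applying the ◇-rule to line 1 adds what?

a fresh world v with uRv, and (¬p → q) → q at v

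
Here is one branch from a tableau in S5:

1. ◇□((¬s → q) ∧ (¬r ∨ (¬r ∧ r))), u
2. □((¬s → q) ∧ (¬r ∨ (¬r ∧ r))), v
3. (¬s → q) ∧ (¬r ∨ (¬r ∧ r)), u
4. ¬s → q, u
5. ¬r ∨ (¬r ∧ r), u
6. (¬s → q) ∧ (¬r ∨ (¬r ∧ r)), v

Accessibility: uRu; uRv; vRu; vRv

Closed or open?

No world carries both an atom and its negation.

No, open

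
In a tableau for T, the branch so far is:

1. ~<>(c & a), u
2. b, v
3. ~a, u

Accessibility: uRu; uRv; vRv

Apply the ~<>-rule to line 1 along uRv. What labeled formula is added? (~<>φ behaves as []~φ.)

~<>φ behaves as []~φ: propagate the negated body to each accessible world.

~(c & a), v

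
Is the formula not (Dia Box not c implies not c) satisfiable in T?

1. not (Dia Box not c implies not c), 0
2. Dia Box not c, 0   [neg-implies-rule on 1]
3. c, 0   [neg-implies-rule on 1]
4. Box not c, 1   [Dia-rule on 2: fresh world 1, 0R1]
5. not c, 1   [Box-rule on 4 via 1R1]
Accessibility: 0R0, 0R1, 1R1

Satisfiable (open branch found)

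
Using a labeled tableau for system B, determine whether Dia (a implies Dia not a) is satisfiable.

1. Dia (a implies Dia not a), 0
2. a implies Dia not a, 1   [Dia-rule on 1: fresh world 1, 0R1]
3. Dia not a, 1   [implies-rule on 2 (branches; this branch)]
4. not a, 2   [Dia-rule on 3: fresh world 2, 1R2]
Accessibility: 0R0, 0R1, 1R0, 1R1, 1R2, 2R1, 2R2

Satisfiable (open branch found)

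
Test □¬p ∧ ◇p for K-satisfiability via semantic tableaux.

1. □¬p ∧ ◇p, u
2. □¬p, u
3. ◇p, u
4. p, v
5. ¬p, v
Accessibility: uRv
Branch closes: p and ¬p both at v.
All branches of the tableau close; one closing branch shown above.

Unsatisfiable (every branch closes)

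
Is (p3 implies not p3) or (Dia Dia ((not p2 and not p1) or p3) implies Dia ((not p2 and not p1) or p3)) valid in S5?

Yes, valid

Tableau for the negation not ((p3 implies not p3) or (Dia Dia ((not p2 and not p1) or p3) implies Dia ((not p2 and not p1) or p3))):
1. not ((p3 implies not p3) or (Dia Dia ((not p2 and not p1) or p3) implies Dia ((not p2 and not p1) or p3))), w0
2. not (p3 implies not p3), w0
3. not (Dia Dia ((not p2 and not p1) or p3) implies Dia ((not p2 and not p1) or p3)), w0
4. p3, w0
5. Dia Dia ((not p2 and not p1) or p3), w0
6. not Dia ((not p2 and not p1) or p3), w0
7. not ((not p2 and not p1) or p3), w0
8. not (not p2 and not p1), w0
9. not p3, w0
Accessibility: w0Rw0
Branch closes: p3 and not p3 both at w0.
All branches of the negation close; one closing branch shown above.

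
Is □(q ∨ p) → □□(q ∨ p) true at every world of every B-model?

No, not valid

Tableau for the negation ¬(□(q ∨ p) → □□(q ∨ p)):
1. ¬(□(q ∨ p) → □□(q ∨ p)), 0
2. □(q ∨ p), 0
3. ¬□□(q ∨ p), 0
4. q ∨ p, 0
5. p, 0
6. ¬□(q ∨ p), 1
7. q ∨ p, 1
8. p, 1
9. ¬(q ∨ p), 2
10. ¬q, 2
11. ¬p, 2
Accessibility: 0R0, 0R1, 1R0, 1R1, 1R2, 2R1, 2R2
The negation has an open branch (countermodel exists).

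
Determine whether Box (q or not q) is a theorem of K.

Tableau for the negation not Box (q or not q):
1. not Box (q or not q), u
2. not (q or not q), v
3. not q, v
4. q, v
Accessibility: uRv
Branch closes: q and not q both at v.
Every branch of the negation's tableau closes; the branch above is one of them.

Valid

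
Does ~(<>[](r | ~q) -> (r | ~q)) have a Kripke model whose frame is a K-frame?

Yes, satisfiable

1. ~(<>[](r | ~q) -> (r | ~q)), 0
2. <>[](r | ~q), 0
3. ~(r | ~q), 0
4. ~r, 0
5. q, 0
6. [](r | ~q), 1
Accessibility: 0R1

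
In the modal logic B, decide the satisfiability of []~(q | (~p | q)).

Satisfiable

1. []~(q | (~p | q)), 0
2. ~(q | (~p | q)), 0
3. ~q, 0
4. ~(~p | q), 0
5. p, 0
Accessibility: 0R0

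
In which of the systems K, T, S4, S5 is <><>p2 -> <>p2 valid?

T-tableau for the negation ~(<><>p2 -> <>p2):
1. ~(<><>p2 -> <>p2), u
2. <><>p2, u
3. ~<>p2, u
4. ~p2, u
5. <>p2, v
6. ~p2, v
7. p2, w
Accessibility: uRu, uRv, vRv, vRw, wRw
Complete open branch: countermodel on a T-frame, so not valid in T, nor in K (the same frame is also a K-frame).
S4-tableau for the negation ~(<><>p2 -> <>p2):
1. ~(<><>p2 -> <>p2), u
2. <><>p2, u
3. ~<>p2, u
4. ~p2, u
5. <>p2, v
6. ~p2, v
7. p2, w
8. ~p2, w
Accessibility: uRu, uRv, uRw, vRv, vRw, wRw
Branch closes: p2 and ~p2 both at w.
Every branch closes (one shown): valid in S4, hence also in S5 (every theorem of S4 is a theorem of S5).

S4, S5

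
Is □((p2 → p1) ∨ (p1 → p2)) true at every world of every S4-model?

Tableau for the negation ¬□((p2 → p1) ∨ (p1 → p2)):
1. ¬□((p2 → p1) ∨ (p1 → p2)), w0
2. ¬((p2 → p1) ∨ (p1 → p2)), w1
3. ¬(p2 → p1), w1
4. ¬(p1 → p2), w1
5. p2, w1
6. ¬p1, w1
7. p1, w1
8. ¬p2, w1
Accessibility: w0Rw0, w0Rw1, w1Rw1
Branch closes: p1 and ¬p1 both at w1.
Every branch of the negation's tableau closes; the branch above is one of them.

Yes, valid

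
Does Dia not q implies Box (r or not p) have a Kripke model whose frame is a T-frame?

Satisfiable

1. Dia not q implies Box (r or not p), w0
2. Box (r or not p), w0
3. r or not p, w0
4. not p, w0
Accessibility: w0Rw0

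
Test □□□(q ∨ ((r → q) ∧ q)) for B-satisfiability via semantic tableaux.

Satisfiable

1. □□□(q ∨ ((r → q) ∧ q)), w0
2. □□(q ∨ ((r → q) ∧ q)), w0
3. □(q ∨ ((r → q) ∧ q)), w0
4. q ∨ ((r → q) ∧ q), w0
5. (r → q) ∧ q, w0
6. r → q, w0
7. q, w0
Accessibility: w0Rw0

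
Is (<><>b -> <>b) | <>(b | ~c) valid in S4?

Valid

Tableau for the negation ~((<><>b -> <>b) | <>(b | ~c)):
1. ~((<><>b -> <>b) | <>(b | ~c)), w0
2. ~(<><>b -> <>b), w0   [~|-rule on 1]
3. ~<>(b | ~c), w0   [~|-rule on 1]
4. <><>b, w0   [~->-rule on 2]
5. ~<>b, w0   [~->-rule on 2]
6. ~(b | ~c), w0   [~<>-rule on 3 via w0Rw0]
7. ~b, w0   [~|-rule on 6]
8. c, w0   [~|-rule on 6]
9. <>b, w1   [<>-rule on 4: fresh world w1, w0Rw1]
10. ~(b | ~c), w1   [~<>-rule on 3 via w0Rw1]
11. ~b, w1   [~|-rule on 10]
12. c, w1   [~|-rule on 10]
13. b, w2   [<>-rule on 9: fresh world w2, w1Rw2]
14. ~(b | ~c), w2   [~<>-rule on 3 via w0Rw2]
15. ~b, w2   [~|-rule on 14]
16. c, w2   [~|-rule on 14]
Accessibility: w0Rw0, w0Rw1, w0Rw2, w1Rw1, w1Rw2, w2Rw2
Branch closes: b and ~b both at w2.
All branches of the negation close; one closing branch shown above.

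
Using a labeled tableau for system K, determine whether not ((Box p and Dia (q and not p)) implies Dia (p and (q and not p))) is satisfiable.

1. not ((Box p and Dia (q and not p)) implies Dia (p and (q and not p))), u
2. Box p and Dia (q and not p), u
3. not Dia (p and (q and not p)), u
4. Box p, u
5. Dia (q and not p), u
6. q and not p, v
7. q, v
8. not p, v
9. not (p and (q and not p)), v
10. p, v
Accessibility: uRv
Branch closes: p and not p both at v.
(One branch shown.) All branches close.

Unsatisfiable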